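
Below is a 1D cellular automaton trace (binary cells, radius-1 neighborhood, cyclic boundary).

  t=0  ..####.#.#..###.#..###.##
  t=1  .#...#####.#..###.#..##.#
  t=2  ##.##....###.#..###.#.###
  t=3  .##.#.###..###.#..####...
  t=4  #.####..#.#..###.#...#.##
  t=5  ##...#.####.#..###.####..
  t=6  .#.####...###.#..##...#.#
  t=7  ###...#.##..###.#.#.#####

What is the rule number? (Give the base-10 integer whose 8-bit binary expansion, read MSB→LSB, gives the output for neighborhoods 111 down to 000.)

103

  ###|.  b7=0 t=0,i=3
  ##.|#  b6=1 t=0,i=5
  #.#|#  b5=1 t=0,i=6
  #..|.  b4=0 t=0,i=0
  .##|.  b3=0 t=0,i=2
  .#.|#  b2=1 t=0,i=7
  ..#|#  b1=1 t=0,i=1
  ...|#  b0=1 t=1,i=3
  bits 01100111 = 103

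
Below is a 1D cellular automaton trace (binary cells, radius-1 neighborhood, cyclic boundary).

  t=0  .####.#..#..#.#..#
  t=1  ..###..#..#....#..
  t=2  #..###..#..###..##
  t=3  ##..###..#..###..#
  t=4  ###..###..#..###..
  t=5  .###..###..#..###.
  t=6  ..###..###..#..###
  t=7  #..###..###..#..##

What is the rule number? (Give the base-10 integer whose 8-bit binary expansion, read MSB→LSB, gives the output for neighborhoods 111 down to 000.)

  ### -> #   bit 7 = 1  t=0,i=2
  ##. -> #   bit 6 = 1  t=0,i=4
  #.# -> .   bit 5 = 0  t=0,i=0
  #.. -> #   bit 4 = 1  t=0,i=7
  .## -> .   bit 3 = 0  t=0,i=1
  .#. -> .   bit 2 = 0  t=0,i=6
  ..# -> .   bit 1 = 0  t=0,i=8
  ... -> #   bit 0 = 1  t=1,i=0
  bits 11010001 = 209

209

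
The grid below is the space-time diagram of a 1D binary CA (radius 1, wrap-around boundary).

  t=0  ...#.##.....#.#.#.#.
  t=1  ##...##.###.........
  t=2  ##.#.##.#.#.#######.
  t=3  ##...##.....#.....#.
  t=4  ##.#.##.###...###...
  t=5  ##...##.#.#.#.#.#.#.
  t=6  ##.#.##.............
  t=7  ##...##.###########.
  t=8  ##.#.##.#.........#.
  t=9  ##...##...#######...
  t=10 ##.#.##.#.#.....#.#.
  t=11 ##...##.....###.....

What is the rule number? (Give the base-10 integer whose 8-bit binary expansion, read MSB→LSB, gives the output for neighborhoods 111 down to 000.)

  nb ###: next=.  (t=1,i=9, bit7=0)
  nb ##.: next=#  (t=0,i=6, bit6=1)
  nb #.#: next=.  (t=0,i=4, bit5=0)
  nb #..: next=.  (t=0,i=7, bit4=0)
  nb .##: next=#  (t=0,i=5, bit3=1)
  nb .#.: next=.  (t=0,i=3, bit2=0)
  nb ..#: next=.  (t=0,i=2, bit1=0)
  nb ...: next=#  (t=0,i=0, bit0=1)
  bits 01001001 = 73

73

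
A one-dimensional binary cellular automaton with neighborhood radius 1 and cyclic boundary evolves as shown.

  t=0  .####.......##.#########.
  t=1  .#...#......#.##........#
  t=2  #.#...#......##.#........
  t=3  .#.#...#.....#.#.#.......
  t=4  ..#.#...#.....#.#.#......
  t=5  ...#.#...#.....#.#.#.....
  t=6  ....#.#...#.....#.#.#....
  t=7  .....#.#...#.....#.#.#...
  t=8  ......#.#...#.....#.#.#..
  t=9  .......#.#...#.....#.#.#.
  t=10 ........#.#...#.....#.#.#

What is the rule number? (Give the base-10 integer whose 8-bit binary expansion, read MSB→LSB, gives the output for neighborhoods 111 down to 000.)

56

  [7] ### => .  t=0,i=2
  [6] ##. => .  t=0,i=4
  [5] #.# => #  t=0,i=14
  [4] #.. => #  t=0,i=5
  [3] .## => #  t=0,i=1
  [2] .#. => .  t=1,i=1
  [1] ..# => .  t=0,i=0
  [0] ... => .  t=0,i=6
  bits 00111000 = 56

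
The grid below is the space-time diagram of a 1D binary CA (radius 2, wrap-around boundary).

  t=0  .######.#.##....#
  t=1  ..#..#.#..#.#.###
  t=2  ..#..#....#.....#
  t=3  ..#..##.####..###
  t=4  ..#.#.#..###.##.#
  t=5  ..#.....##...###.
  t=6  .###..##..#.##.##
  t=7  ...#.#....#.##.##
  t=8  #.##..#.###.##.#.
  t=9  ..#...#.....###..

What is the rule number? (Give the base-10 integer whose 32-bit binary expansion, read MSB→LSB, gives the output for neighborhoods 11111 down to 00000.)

1430823358

  #####|.  b31=0 t=0,i=3
  ####.|#  b30=1 t=0,i=5
  ###.#|.  b29=0 t=0,i=6
  ###..|#  b28=1 t=1,i=16
  ##.##|.  b27=0 t=3,i=7
  ##.#.|#  b26=1 t=0,i=7
  ##..#|.  b25=0 t=1,i=0
  ##...|#  b24=1 t=0,i=12
  #.###|.  b23=0 t=0,i=1
  #.##.|#  b22=1 t=0,i=10
  #.#.#|.  b21=0 t=0,i=8
  #.#..|.  b20=0 t=1,i=7
  #..##|#  b19=1 t=3,i=4
  #..#.|.  b18=0 t=1,i=1
  #...#|.  b17=0 t=5,i=0
  #....|.  b16=0 t=0,i=13
  .####|#  b15=1 t=0,i=2
  .###.|.  b14=0 t=1,i=15
  .##.#|#  b13=1 t=3,i=6
  .##..|.  b12=0 t=0,i=11
  .#.##|.  b11=0 t=0,i=0
  .#.#.|.  b10=0 t=1,i=6
  .#..#|.  b9=0 t=1,i=3
  .#...|#  b8=1 t=2,i=6
  ..###|#  b7=1 t=3,i=14
  ..##.|.  b6=0 t=3,i=5
  ..#.#|#  b5=1 t=0,i=16
  ..#..|#  b4=1 t=1,i=2
  ...##|#  b3=1 t=5,i=7
  ...#.|#  b2=1 t=0,i=15
  ....#|#  b1=1 t=0,i=14
  .....|.  b0=0 t=2,i=13
  bits 01010101010010001010000110111110 = 1430823358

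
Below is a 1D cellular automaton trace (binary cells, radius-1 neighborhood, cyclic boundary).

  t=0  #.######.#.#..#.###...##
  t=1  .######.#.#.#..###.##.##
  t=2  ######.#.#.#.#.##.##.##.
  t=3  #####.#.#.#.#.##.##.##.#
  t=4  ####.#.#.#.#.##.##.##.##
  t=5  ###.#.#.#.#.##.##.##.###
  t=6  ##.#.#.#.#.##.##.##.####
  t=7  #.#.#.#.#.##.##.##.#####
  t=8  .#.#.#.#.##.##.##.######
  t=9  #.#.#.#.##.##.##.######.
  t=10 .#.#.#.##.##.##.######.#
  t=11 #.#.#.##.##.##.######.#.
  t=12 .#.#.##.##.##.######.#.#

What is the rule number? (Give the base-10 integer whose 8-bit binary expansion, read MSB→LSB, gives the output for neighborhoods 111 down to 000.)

  nb ###: next=#  (t=0,i=3, bit7=1)
  nb ##.: next=.  (t=0,i=0, bit6=0)
  nb #.#: next=#  (t=0,i=1, bit5=1)
  nb #..: next=#  (t=0,i=12, bit4=1)
  nb .##: next=#  (t=0,i=2, bit3=1)
  nb .#.: next=.  (t=0,i=9, bit2=0)
  nb ..#: next=.  (t=0,i=13, bit1=0)
  nb ...: next=#  (t=0,i=20, bit0=1)
  bits 10111001 = 185

185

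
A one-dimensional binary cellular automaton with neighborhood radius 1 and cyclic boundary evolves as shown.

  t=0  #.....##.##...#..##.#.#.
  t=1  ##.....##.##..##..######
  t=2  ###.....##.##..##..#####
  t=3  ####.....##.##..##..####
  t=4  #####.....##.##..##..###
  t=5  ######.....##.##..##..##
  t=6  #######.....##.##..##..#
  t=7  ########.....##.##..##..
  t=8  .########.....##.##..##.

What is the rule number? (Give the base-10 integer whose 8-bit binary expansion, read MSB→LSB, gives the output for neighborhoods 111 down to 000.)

244

  [7] ### => #  t=1,i=0
  [6] ##. => #  t=0,i=7
  [5] #.# => #  t=0,i=8
  [4] #.. => #  t=0,i=1
  [3] .## => .  t=0,i=6
  [2] .#. => #  t=0,i=0
  [1] ..# => .  t=0,i=5
  [0] ... => .  t=0,i=2
  bits 11110100 = 244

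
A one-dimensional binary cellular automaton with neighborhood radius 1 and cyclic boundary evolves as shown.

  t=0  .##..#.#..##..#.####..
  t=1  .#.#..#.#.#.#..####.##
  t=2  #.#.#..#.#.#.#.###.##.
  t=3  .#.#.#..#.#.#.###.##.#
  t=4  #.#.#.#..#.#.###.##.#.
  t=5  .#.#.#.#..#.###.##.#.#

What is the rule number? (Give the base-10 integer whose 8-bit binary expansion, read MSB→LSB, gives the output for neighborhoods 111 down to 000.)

  ###|#  b7=1 t=0,i=17
  ##.|.  b6=0 t=0,i=2
  #.#|#  b5=1 t=0,i=6
  #..|#  b4=1 t=0,i=3
  .##|#  b3=1 t=0,i=1
  .#.|.  b2=0 t=0,i=5
  ..#|.  b1=0 t=0,i=0
  ...|#  b0=1 t=0,i=21
  bits 10111001 = 185

185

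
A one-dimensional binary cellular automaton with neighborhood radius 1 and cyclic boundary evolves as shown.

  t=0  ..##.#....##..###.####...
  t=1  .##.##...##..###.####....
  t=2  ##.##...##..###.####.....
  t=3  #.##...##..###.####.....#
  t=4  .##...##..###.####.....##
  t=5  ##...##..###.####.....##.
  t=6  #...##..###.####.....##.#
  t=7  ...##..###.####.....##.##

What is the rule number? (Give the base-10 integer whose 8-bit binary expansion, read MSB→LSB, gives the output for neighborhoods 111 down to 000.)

  nb ###: next=#  (t=0,i=15, bit7=1)
  nb ##.: next=.  (t=0,i=3, bit6=0)
  nb #.#: next=#  (t=0,i=4, bit5=1)
  nb #..: next=.  (t=0,i=6, bit4=0)
  nb .##: next=#  (t=0,i=2, bit3=1)
  nb .#.: next=#  (t=0,i=5, bit2=1)
  nb ..#: next=#  (t=0,i=1, bit1=1)
  nb ...: next=.  (t=0,i=0, bit0=0)
  bits 10101110 = 174

174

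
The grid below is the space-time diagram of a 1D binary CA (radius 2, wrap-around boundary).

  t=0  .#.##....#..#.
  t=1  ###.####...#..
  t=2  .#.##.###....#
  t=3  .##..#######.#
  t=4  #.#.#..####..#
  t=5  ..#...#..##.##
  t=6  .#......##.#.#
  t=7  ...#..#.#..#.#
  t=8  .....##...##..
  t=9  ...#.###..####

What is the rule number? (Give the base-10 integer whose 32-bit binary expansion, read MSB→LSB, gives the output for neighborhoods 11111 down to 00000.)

  ##### -> #   bit 31 = 1  t=3,i=7
  ####. -> #   bit 30 = 1  t=1,i=6
  ###.# -> .   bit 29 = 0  t=1,i=2
  ###.. -> #   bit 28 = 1  t=1,i=7
  ##.## -> #   bit 27 = 1  t=1,i=3
  ##.#. -> .   bit 26 = 0  t=3,i=12
  ##..# -> .   bit 25 = 0  t=3,i=3
  ##... -> #   bit 24 = 1  t=0,i=5
  #.### -> #   bit 23 = 1  t=1,i=4
  #.##. -> .   bit 22 = 0  t=0,i=3
  #.#.# -> #   bit 21 = 1  t=2,i=1
  #.#.. -> .   bit 20 = 0  t=4,i=4
  #..## -> #   bit 19 = 1  t=1,i=13
  #..#. -> #   bit 18 = 1  t=0,i=0
  #...# -> .   bit 17 = 0  t=1,i=9
  #.... -> #   bit 16 = 1  t=0,i=6
  .#### -> .   bit 15 = 0  t=1,i=5
  .###. -> #   bit 14 = 1  t=1,i=1
  .##.# -> .   bit 13 = 0  t=2,i=4
  .##.. -> #   bit 12 = 1  t=0,i=4
  .#.## -> #   bit 11 = 1  t=0,i=2
  .#.#. -> .   bit 10 = 0  t=2,i=0
  .#..# -> .   bit 9 = 0  t=0,i=10
  .#... -> .   bit 8 = 0  t=5,i=3
  ..### -> .   bit 7 = 0  t=1,i=0
  ..##. -> #   bit 6 = 1  t=4,i=13
  ..#.# -> #   bit 5 = 1  t=0,i=1
  ..#.. -> .   bit 4 = 0  t=0,i=9
  ...## -> .   bit 3 = 0  t=6,i=7
  ...#. -> .   bit 2 = 0  t=0,i=8
  ....# -> #   bit 1 = 1  t=0,i=7
  ..... -> .   bit 0 = 0  t=6,i=4
  bits 11011001101011010101100001100010 = 3652016226

3652016226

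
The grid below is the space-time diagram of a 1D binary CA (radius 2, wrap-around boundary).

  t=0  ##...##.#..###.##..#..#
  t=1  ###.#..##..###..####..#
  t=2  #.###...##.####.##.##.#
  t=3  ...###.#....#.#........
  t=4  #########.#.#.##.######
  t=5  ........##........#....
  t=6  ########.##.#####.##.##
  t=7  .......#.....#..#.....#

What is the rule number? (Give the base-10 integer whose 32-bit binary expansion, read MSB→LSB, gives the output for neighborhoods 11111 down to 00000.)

924111291

  ##### -> .   bit 31 = 0  t=4,i=0
  ####. -> .   bit 30 = 0  t=1,i=1
  ###.# -> #   bit 29 = 1  t=0,i=13
  ###.. -> #   bit 28 = 1  t=0,i=1
  ##.## -> .   bit 27 = 0  t=0,i=14
  ##.#. -> #   bit 26 = 1  t=0,i=7
  ##..# -> #   bit 25 = 1  t=0,i=17
  ##... -> #   bit 24 = 1  t=0,i=2
  #.### -> .   bit 23 = 0  t=2,i=2
  #.##. -> .   bit 22 = 0  t=0,i=15
  #.#.# -> .   bit 21 = 0  t=4,i=10
  #.#.. -> #   bit 20 = 1  t=0,i=8
  #..## -> .   bit 19 = 0  t=0,i=10
  #..#. -> #   bit 18 = 1  t=0,i=18
  #...# -> .   bit 17 = 0  t=0,i=3
  #.... -> .   bit 16 = 0  t=3,i=9
  .#### -> #   bit 15 = 1  t=1,i=0
  .###. -> #   bit 14 = 1  t=0,i=0
  .##.# -> .   bit 13 = 0  t=0,i=6
  .##.. -> #   bit 12 = 1  t=0,i=16
  .#.## -> .   bit 11 = 0  t=4,i=13
  .#.#. -> .   bit 10 = 0  t=3,i=13
  .#..# -> .   bit 9 = 0  t=0,i=9
  .#... -> #   bit 8 = 1  t=3,i=8
  ..### -> #   bit 7 = 1  t=0,i=11
  ..##. -> .   bit 6 = 0  t=0,i=5
  ..#.# -> #   bit 5 = 1  t=3,i=12
  ..#.. -> #   bit 4 = 1  t=0,i=19
  ...## -> #   bit 3 = 1  t=0,i=4
  ...#. -> .   bit 2 = 0  t=3,i=11
  ....# -> #   bit 1 = 1  t=3,i=1
  ..... -> #   bit 0 = 1  t=3,i=0
  bits 00110111000101001101000110111011 = 924111291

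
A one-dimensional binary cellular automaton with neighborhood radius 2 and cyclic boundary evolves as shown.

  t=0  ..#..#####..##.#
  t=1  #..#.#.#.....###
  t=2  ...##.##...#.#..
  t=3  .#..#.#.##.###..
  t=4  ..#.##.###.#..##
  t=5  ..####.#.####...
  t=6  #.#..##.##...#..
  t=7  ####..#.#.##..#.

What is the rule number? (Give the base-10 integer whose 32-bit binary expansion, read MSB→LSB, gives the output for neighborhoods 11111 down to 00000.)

2782015138

  [31] ##### => #  t=0,i=7
  [30] ####. => .  t=0,i=8
  [29] ###.# => #  t=4,i=9
  [28] ###.. => .  t=0,i=9
  [27] ##.## => .  t=2,i=5
  [26] ##.#. => #  t=0,i=14
  [25] ##..# => .  t=0,i=10
  [24] ##... => #  t=2,i=8
  [23] #.### => #  t=3,i=11
  [22] #.##. => #  t=2,i=6
  [21] #.#.# => .  t=1,i=5
  [20] #.#.. => #  t=0,i=15
  [19] #..## => .  t=0,i=4
  [18] #..#. => .  t=0,i=1
  [17] #...# => #  t=2,i=9
  [16] #.... => .  t=1,i=9
  [15] .#### => .  t=0,i=6
  [14] .###. => .  t=3,i=12
  [13] .##.# => #  t=0,i=13
  [12] .##.. => .  t=2,i=7
  [11] .#.## => #  t=3,i=7
  [10] .#.#. => #  t=1,i=4
  [9] .#..# => #  t=0,i=0
  [8] .#... => .  t=1,i=8
  [7] ..### => #  t=0,i=5
  [6] ..##. => .  t=0,i=12
  [5] ..#.# => #  t=1,i=3
  [4] ..#.. => .  t=0,i=2
  [3] ...## => .  t=1,i=12
  [2] ...#. => .  t=2,i=10
  [1] ....# => #  t=1,i=11
  [0] ..... => .  t=1,i=10
  bits 10100101110100100010111010100010 = 2782015138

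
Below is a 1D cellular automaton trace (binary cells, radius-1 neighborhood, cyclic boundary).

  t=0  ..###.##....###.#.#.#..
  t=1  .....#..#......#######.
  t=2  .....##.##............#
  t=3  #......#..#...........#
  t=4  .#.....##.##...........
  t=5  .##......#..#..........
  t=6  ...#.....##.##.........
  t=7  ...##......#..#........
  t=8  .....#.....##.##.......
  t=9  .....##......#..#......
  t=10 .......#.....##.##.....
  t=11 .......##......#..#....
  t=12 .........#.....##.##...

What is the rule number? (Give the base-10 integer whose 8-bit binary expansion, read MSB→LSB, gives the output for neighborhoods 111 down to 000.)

  ### -> .   bit 7 = 0  t=0,i=3
  ##. -> .   bit 6 = 0  t=0,i=4
  #.# -> #   bit 5 = 1  t=0,i=5
  #.. -> #   bit 4 = 1  t=0,i=8
  .## -> .   bit 3 = 0  t=0,i=2
  .#. -> #   bit 2 = 1  t=0,i=16
  ..# -> .   bit 1 = 0  t=0,i=1
  ... -> .   bit 0 = 0  t=0,i=0
  bits 00110100 = 52

52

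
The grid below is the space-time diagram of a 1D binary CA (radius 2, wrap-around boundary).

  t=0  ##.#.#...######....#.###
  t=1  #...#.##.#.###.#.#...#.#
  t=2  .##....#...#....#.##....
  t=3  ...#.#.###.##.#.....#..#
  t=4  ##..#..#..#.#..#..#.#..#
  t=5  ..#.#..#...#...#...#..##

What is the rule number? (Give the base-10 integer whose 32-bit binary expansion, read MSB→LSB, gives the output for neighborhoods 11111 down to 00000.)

  nb #####: next=#  (t=0,i=11, bit31=1)
  nb ####.: next=#  (t=0,i=0, bit30=1)
  nb ###.#: next=.  (t=0,i=1, bit29=0)
  nb ###..: next=.  (t=0,i=14, bit28=0)
  nb ##.##: next=#  (t=3,i=10, bit27=1)
  nb ##.#.: next=.  (t=0,i=2, bit26=0)
  nb ##..#: next=#  (t=4,i=2, bit25=1)
  nb ##...: next=#  (t=0,i=15, bit24=1)
  nb #.###: next=#  (t=0,i=21, bit23=1)
  nb #.##.: next=.  (t=1,i=6, bit22=0)
  nb #.#.#: next=.  (t=0,i=3, bit21=0)
  nb #.#..: next=.  (t=0,i=5, bit20=0)
  nb #..##: next=#  (t=4,i=22, bit19=1)
  nb #..#.: next=.  (t=3,i=22, bit18=0)
  nb #...#: next=#  (t=0,i=7, bit17=1)
  nb #....: next=.  (t=0,i=16, bit16=0)
  nb .####: next=.  (t=0,i=10, bit15=0)
  nb .###.: next=.  (t=1,i=12, bit14=0)
  nb .##.#: next=#  (t=1,i=7, bit13=1)
  nb .##..: next=.  (t=1,i=0, bit12=0)
  nb .#.##: next=.  (t=0,i=20, bit11=0)
  nb .#.#.: next=#  (t=0,i=4, bit10=1)
  nb .#..#: next=.  (t=3,i=21, bit9=0)
  nb .#...: next=#  (t=0,i=6, bit8=1)
  nb ..###: next=#  (t=0,i=9, bit7=1)
  nb ..##.: next=.  (t=2,i=1, bit6=0)
  nb ..#.#: next=.  (t=0,i=19, bit5=0)
  nb ..#..: next=#  (t=2,i=7, bit4=1)
  nb ...##: next=.  (t=0,i=8, bit3=0)
  nb ...#.: next=.  (t=0,i=18, bit2=0)
  nb ....#: next=#  (t=0,i=17, bit1=1)
  nb .....: next=.  (t=2,i=22, bit0=0)
  bits 11001011100010100010010110010010 = 3414828434

3414828434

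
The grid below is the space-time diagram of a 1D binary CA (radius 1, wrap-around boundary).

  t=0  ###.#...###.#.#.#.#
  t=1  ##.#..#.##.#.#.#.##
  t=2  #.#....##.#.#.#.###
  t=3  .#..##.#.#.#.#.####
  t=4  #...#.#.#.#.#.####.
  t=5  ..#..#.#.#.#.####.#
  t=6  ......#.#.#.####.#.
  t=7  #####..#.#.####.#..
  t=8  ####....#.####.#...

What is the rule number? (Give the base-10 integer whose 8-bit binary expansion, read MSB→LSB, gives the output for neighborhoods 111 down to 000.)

  ###|#  b7=1 t=0,i=0
  ##.|.  b6=0 t=0,i=2
  #.#|#  b5=1 t=0,i=3
  #..|.  b4=0 t=0,i=5
  .##|#  b3=1 t=0,i=8
  .#.|.  b2=0 t=0,i=4
  ..#|.  b1=0 t=0,i=7
  ...|#  b0=1 t=0,i=6
  bits 10101001 = 169

169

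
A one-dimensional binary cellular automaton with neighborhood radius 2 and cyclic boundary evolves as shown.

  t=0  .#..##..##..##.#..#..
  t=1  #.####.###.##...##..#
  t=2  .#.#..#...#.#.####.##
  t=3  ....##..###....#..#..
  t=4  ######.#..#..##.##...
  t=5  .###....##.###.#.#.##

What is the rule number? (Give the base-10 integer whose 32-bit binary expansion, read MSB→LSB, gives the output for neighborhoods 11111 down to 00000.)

  #####|#  b31=1 t=4,i=2
  ####.|.  b30=0 t=1,i=4
  ###.#|.  b29=0 t=1,i=5
  ###..|#  b28=1 t=3,i=10
  ##.##|#  b27=1 t=1,i=1
  ##.#.|.  b26=0 t=0,i=14
  ##..#|.  b25=0 t=0,i=6
  ##...|.  b24=0 t=1,i=13
  #.###|.  b23=0 t=1,i=2
  #.##.|.  b22=0 t=1,i=11
  #.#.#|.  b21=0 t=2,i=1
  #.#..|.  b20=0 t=0,i=15
  #..##|#  b19=1 t=0,i=3
  #..#.|#  b18=1 t=0,i=17
  #...#|#  b17=1 t=0,i=20
  #....|.  b16=0 t=3,i=12
  .####|#  b15=1 t=1,i=3
  .###.|.  b14=0 t=1,i=8
  .##.#|.  b13=0 t=0,i=13
  .##..|#  b12=1 t=0,i=5
  .#.##|.  b11=0 t=2,i=13
  .#.#.|.  b10=0 t=2,i=2
  .#..#|#  b9=1 t=0,i=2
  .#...|.  b8=0 t=0,i=19
  ..###|.  b7=0 t=3,i=8
  ..##.|#  b6=1 t=0,i=4
  ..#.#|#  b5=1 t=2,i=10
  ..#..|.  b4=0 t=0,i=1
  ...##|#  b3=1 t=1,i=15
  ...#.|#  b2=1 t=0,i=0
  ....#|#  b1=1 t=3,i=2
  .....|#  b0=1 t=3,i=0
  bits 10011000000011101001001001101111 = 2551091823

2551091823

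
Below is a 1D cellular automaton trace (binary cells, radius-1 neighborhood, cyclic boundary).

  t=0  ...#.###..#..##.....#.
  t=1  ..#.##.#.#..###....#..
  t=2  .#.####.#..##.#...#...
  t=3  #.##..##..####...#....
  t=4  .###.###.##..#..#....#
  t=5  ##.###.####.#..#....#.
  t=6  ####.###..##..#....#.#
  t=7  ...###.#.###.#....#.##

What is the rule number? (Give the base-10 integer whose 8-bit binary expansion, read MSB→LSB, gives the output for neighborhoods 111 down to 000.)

  ###|.  b7=0 t=0,i=6
  ##.|#  b6=1 t=0,i=7
  #.#|#  b5=1 t=0,i=4
  #..|.  b4=0 t=0,i=8
  .##|#  b3=1 t=0,i=5
  .#.|.  b2=0 t=0,i=3
  ..#|#  b1=1 t=0,i=2
  ...|.  b0=0 t=0,i=0
  bits 01101010 = 106

106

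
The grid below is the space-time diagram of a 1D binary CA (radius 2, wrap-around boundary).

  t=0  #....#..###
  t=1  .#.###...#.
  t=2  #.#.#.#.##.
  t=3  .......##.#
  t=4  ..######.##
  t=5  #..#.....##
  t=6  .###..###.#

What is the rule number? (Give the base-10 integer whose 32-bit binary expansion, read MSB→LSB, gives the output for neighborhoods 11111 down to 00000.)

123000927

  [31] ##### => .  t=4,i=4
  [30] ####. => .  t=0,i=10
  [29] ###.# => .  t=4,i=7
  [28] ###.. => .  t=0,i=0
  [27] ##.## => .  t=4,i=8
  [26] ##.#. => #  t=2,i=10
  [25] ##..# => #  t=4,i=0
  [24] ##... => #  t=0,i=1
  [23] #.### => .  t=1,i=3
  [22] #.##. => #  t=2,i=8
  [21] #.#.# => .  t=2,i=0
  [20] #.#.. => #  t=3,i=10
  [19] #..## => .  t=0,i=7
  [18] #..#. => #  t=1,i=0
  [17] #...# => .  t=1,i=7
  [16] #.... => .  t=0,i=2
  [15] .#### => #  t=0,i=9
  [14] .###. => #  t=1,i=4
  [13] .##.# => .  t=2,i=9
  [12] .##.. => #  t=4,i=10
  [11] .#.## => #  t=1,i=2
  [10] .#.#. => .  t=2,i=1
  [9] .#..# => .  t=0,i=6
  [8] .#... => .  t=3,i=0
  [7] ..### => .  t=0,i=8
  [6] ..##. => #  t=3,i=7
  [5] ..#.# => .  t=1,i=1
  [4] ..#.. => #  t=0,i=5
  [3] ...## => #  t=3,i=6
  [2] ...#. => #  t=0,i=4
  [1] ....# => #  t=0,i=3
  [0] ..... => #  t=3,i=2
  bits 00000111010101001101100001011111 = 123000927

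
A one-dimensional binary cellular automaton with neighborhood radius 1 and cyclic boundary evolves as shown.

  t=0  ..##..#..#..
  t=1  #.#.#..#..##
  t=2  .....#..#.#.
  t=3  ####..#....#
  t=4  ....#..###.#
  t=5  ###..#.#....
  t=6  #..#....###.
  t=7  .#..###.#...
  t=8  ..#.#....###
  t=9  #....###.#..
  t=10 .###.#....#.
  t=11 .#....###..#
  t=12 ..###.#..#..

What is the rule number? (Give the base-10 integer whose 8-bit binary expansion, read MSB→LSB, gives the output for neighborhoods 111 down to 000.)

  [7] ### => .  t=1,i=11
  [6] ##. => .  t=0,i=3
  [5] #.# => .  t=1,i=1
  [4] #.. => #  t=0,i=4
  [3] .## => #  t=0,i=2
  [2] .#. => .  t=0,i=6
  [1] ..# => .  t=0,i=1
  [0] ... => #  t=0,i=0
  bits 00011001 = 25

25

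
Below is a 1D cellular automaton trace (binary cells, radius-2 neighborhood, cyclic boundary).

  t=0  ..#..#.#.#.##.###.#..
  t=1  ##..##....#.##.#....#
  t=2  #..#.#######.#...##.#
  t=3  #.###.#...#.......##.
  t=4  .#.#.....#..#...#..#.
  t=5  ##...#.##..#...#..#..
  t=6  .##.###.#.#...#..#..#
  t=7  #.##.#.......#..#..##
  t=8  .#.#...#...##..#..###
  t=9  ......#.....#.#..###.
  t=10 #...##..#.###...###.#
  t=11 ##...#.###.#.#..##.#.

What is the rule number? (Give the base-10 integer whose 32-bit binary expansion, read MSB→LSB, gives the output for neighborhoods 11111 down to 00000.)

  nb #####: next=.  (t=2,i=7, bit31=0)
  nb ####.: next=#  (t=2,i=10, bit30=1)
  nb ###.#: next=.  (t=0,i=16, bit29=0)
  nb ###..: next=.  (t=1,i=1, bit28=0)
  nb ##.##: next=#  (t=0,i=13, bit27=1)
  nb ##.#.: next=.  (t=0,i=17, bit26=0)
  nb ##..#: next=.  (t=1,i=2, bit25=0)
  nb ##...: next=#  (t=1,i=6, bit24=1)
  nb #.###: next=.  (t=0,i=14, bit23=0)
  nb #.##.: next=.  (t=0,i=11, bit22=0)
  nb #.#.#: next=.  (t=0,i=7, bit21=0)
  nb #.#..: next=.  (t=0,i=18, bit20=0)
  nb #..##: next=#  (t=1,i=3, bit19=1)
  nb #..#.: next=#  (t=0,i=4, bit18=1)
  nb #...#: next=.  (t=2,i=15, bit17=0)
  nb #....: next=#  (t=0,i=20, bit16=1)
  nb .####: next=#  (t=2,i=6, bit15=1)
  nb .###.: next=#  (t=0,i=15, bit14=1)
  nb .##.#: next=#  (t=0,i=12, bit13=1)
  nb .##..: next=#  (t=1,i=5, bit12=1)
  nb .#.##: next=#  (t=0,i=10, bit11=1)
  nb .#.#.: next=.  (t=0,i=6, bit10=0)
  nb .#..#: next=.  (t=0,i=3, bit9=0)
  nb .#...: next=.  (t=0,i=19, bit8=0)
  nb ..###: next=#  (t=1,i=20, bit7=1)
  nb ..##.: next=.  (t=1,i=4, bit6=0)
  nb ..#.#: next=#  (t=0,i=5, bit5=1)
  nb ..#..: next=.  (t=0,i=2, bit4=0)
  nb ...##: next=.  (t=1,i=19, bit3=0)
  nb ...#.: next=#  (t=0,i=1, bit2=1)
  nb ....#: next=#  (t=0,i=0, bit1=1)
  nb .....: next=.  (t=3,i=13, bit0=0)
  bits 01001001000011011111100010100110 = 1225652390

1225652390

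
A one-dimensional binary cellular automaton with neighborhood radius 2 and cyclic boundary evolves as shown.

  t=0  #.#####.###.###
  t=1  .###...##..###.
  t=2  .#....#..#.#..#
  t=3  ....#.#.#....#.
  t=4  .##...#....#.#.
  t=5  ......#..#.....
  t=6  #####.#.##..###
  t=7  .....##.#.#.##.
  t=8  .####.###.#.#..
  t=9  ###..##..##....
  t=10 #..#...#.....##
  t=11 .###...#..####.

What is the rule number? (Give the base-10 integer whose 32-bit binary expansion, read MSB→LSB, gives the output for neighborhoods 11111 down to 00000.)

  #####|.  b31=0 t=0,i=4
  ####.|.  b30=0 t=0,i=5
  ###.#|.  b29=0 t=0,i=0
  ###..|.  b28=0 t=1,i=3
  ##.##|#  b27=1 t=0,i=1
  ##.#.|#  b26=1 t=6,i=5
  ##..#|#  b25=1 t=1,i=9
  ##...|.  b24=0 t=1,i=4
  #.###|#  b23=1 t=0,i=2
  #.##.|#  b22=1 t=6,i=8
  #.#.#|#  b21=1 t=3,i=6
  #.#..|.  b20=0 t=2,i=1
  #..##|.  b19=0 t=1,i=0
  #..#.|#  b18=1 t=2,i=8
  #...#|.  b17=0 t=1,i=5
  #....|.  b16=0 t=2,i=3
  .####|#  b15=1 t=0,i=3
  .###.|.  b14=0 t=0,i=9
  .##.#|#  b13=1 t=7,i=6
  .##..|.  b12=0 t=1,i=8
  .#.##|.  b11=0 t=6,i=7
  .#.#.|.  b10=0 t=2,i=0
  .#..#|.  b9=0 t=2,i=7
  .#...|.  b8=0 t=2,i=2
  ..###|#  b7=1 t=1,i=1
  ..##.|.  b6=0 t=1,i=7
  ..#.#|.  b5=0 t=2,i=9
  ..#..|#  b4=1 t=2,i=6
  ...##|#  b3=1 t=1,i=6
  ...#.|.  b2=0 t=2,i=5
  ....#|#  b1=1 t=2,i=4
  .....|#  b0=1 t=3,i=1
  bits 00001110111001001010000010011011 = 249864347

249864347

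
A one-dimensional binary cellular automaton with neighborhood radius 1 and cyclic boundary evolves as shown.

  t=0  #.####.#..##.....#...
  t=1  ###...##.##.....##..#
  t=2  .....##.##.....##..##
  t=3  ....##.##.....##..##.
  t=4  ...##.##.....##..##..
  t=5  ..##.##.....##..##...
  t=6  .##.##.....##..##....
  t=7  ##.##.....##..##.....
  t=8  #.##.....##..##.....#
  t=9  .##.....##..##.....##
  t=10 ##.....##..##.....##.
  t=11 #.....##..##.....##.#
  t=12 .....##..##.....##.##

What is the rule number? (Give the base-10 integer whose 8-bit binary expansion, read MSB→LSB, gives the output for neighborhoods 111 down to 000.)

  nb ###: next=.  (t=0,i=3, bit7=0)
  nb ##.: next=.  (t=0,i=5, bit6=0)
  nb #.#: next=#  (t=0,i=1, bit5=1)
  nb #..: next=.  (t=0,i=8, bit4=0)
  nb .##: next=#  (t=0,i=2, bit3=1)
  nb .#.: next=#  (t=0,i=0, bit2=1)
  nb ..#: next=#  (t=0,i=9, bit1=1)
  nb ...: next=.  (t=0,i=13, bit0=0)
  bits 00101110 = 46

46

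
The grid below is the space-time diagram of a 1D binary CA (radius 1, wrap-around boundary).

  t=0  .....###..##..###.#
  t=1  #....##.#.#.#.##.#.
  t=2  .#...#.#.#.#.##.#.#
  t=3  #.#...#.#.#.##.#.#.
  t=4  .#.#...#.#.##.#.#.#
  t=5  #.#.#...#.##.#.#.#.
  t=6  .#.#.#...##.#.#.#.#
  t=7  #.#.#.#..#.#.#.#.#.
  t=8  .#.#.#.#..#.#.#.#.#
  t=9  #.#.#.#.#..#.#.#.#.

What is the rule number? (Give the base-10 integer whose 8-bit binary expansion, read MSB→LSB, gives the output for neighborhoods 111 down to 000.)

  ###|#  b7=1 t=0,i=6
  ##.|.  b6=0 t=0,i=7
  #.#|#  b5=1 t=0,i=17
  #..|#  b4=1 t=0,i=0
  .##|#  b3=1 t=0,i=5
  .#.|.  b2=0 t=0,i=18
  ..#|.  b1=0 t=0,i=4
  ...|.  b0=0 t=0,i=1
  bits 10111000 = 184

184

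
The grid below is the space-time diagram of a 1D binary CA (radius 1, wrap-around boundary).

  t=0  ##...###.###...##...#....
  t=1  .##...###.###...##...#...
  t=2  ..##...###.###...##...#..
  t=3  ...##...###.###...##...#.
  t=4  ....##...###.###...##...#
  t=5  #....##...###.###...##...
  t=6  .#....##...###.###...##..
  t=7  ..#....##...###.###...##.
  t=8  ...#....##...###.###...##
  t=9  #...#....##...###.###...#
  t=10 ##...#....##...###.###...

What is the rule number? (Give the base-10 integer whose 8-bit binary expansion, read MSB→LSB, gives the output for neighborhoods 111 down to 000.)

  nb ###: next=#  (t=0,i=6, bit7=1)
  nb ##.: next=#  (t=0,i=1, bit6=1)
  nb #.#: next=#  (t=0,i=8, bit5=1)
  nb #..: next=#  (t=0,i=2, bit4=1)
  nb .##: next=.  (t=0,i=0, bit3=0)
  nb .#.: next=.  (t=0,i=20, bit2=0)
  nb ..#: next=.  (t=0,i=4, bit1=0)
  nb ...: next=.  (t=0,i=3, bit0=0)
  bits 11110000 = 240

240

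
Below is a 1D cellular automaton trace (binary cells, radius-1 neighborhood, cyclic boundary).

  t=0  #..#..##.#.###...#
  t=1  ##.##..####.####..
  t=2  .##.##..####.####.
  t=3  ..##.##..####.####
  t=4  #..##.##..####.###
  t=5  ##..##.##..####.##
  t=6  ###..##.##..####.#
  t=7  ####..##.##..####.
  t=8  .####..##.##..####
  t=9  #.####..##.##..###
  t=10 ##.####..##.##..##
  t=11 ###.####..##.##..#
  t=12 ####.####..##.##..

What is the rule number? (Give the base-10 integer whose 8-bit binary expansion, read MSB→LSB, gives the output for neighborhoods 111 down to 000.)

245

  nb ###: next=#  (t=0,i=12, bit7=1)
  nb ##.: next=#  (t=0,i=0, bit6=1)
  nb #.#: next=#  (t=0,i=8, bit5=1)
  nb #..: next=#  (t=0,i=1, bit4=1)
  nb .##: next=.  (t=0,i=6, bit3=0)
  nb .#.: next=#  (t=0,i=3, bit2=1)
  nb ..#: next=.  (t=0,i=2, bit1=0)
  nb ...: next=#  (t=0,i=15, bit0=1)
  bits 11110101 = 245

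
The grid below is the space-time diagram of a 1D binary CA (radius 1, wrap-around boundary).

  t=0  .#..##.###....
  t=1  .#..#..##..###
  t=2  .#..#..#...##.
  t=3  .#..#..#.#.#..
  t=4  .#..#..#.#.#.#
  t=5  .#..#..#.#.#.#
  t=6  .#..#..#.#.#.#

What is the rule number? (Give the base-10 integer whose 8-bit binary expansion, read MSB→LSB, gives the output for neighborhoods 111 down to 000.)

  nb ###: next=#  (t=0,i=8, bit7=1)
  nb ##.: next=.  (t=0,i=5, bit6=0)
  nb #.#: next=.  (t=0,i=6, bit5=0)
  nb #..: next=.  (t=0,i=2, bit4=0)
  nb .##: next=#  (t=0,i=4, bit3=1)
  nb .#.: next=#  (t=0,i=1, bit2=1)
  nb ..#: next=.  (t=0,i=0, bit1=0)
  nb ...: next=#  (t=0,i=11, bit0=1)
  bits 10001101 = 141

141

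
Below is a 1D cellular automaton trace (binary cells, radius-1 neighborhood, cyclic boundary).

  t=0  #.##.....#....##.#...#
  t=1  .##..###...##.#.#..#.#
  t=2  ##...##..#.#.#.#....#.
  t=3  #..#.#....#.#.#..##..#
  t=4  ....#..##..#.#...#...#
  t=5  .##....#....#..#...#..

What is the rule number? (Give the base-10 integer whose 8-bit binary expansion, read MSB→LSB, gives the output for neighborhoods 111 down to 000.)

169

  [7] ### => #  t=1,i=6
  [6] ##. => .  t=0,i=0
  [5] #.# => #  t=0,i=1
  [4] #.. => .  t=0,i=4
  [3] .## => #  t=0,i=2
  [2] .#. => .  t=0,i=9
  [1] ..# => .  t=0,i=8
  [0] ... => #  t=0,i=5
  bits 10101001 = 169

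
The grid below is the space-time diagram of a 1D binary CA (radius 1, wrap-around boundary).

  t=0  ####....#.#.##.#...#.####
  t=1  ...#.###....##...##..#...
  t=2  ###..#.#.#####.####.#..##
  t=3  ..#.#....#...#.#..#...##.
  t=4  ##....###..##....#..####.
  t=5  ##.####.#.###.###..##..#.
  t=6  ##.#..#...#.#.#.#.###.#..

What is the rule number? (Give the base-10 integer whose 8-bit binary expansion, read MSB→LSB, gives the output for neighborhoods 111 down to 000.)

  [7] ### => .  t=0,i=0
  [6] ##. => #  t=0,i=3
  [5] #.# => .  t=0,i=9
  [4] #.. => .  t=0,i=4
  [3] .## => #  t=0,i=12
  [2] .#. => .  t=0,i=8
  [1] ..# => #  t=0,i=7
  [0] ... => #  t=0,i=5
  bits 01001011 = 75

75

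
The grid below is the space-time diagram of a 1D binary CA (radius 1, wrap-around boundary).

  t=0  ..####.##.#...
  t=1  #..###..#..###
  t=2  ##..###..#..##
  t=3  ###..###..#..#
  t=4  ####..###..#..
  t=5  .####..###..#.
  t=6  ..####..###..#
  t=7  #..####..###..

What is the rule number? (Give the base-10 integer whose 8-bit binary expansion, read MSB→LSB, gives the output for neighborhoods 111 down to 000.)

209

  ### -> #   bit 7 = 1  t=0,i=3
  ##. -> #   bit 6 = 1  t=0,i=5
  #.# -> .   bit 5 = 0  t=0,i=6
  #.. -> #   bit 4 = 1  t=0,i=11
  .## -> .   bit 3 = 0  t=0,i=2
  .#. -> .   bit 2 = 0  t=0,i=10
  ..# -> .   bit 1 = 0  t=0,i=1
  ... -> #   bit 0 = 1  t=0,i=0
  bits 11010001 = 209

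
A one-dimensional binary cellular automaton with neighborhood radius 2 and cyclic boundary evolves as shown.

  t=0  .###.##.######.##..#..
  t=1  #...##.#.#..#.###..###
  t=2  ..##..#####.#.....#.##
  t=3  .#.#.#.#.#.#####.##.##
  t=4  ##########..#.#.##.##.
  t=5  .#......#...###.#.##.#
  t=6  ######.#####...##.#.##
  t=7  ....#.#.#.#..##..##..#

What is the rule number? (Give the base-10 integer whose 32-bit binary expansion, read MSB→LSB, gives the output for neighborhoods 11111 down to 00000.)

1283168061

  nb #####: next=.  (t=0,i=10, bit31=0)
  nb ####.: next=#  (t=0,i=12, bit30=1)
  nb ###.#: next=.  (t=0,i=3, bit29=0)
  nb ###..: next=.  (t=1,i=0, bit28=0)
  nb ##.##: next=#  (t=0,i=4, bit27=1)
  nb ##.#.: next=#  (t=1,i=6, bit26=1)
  nb ##..#: next=.  (t=0,i=17, bit25=0)
  nb ##...: next=.  (t=1,i=1, bit24=0)
  nb #.###: next=.  (t=0,i=8, bit23=0)
  nb #.##.: next=#  (t=0,i=5, bit22=1)
  nb #.#.#: next=#  (t=1,i=7, bit21=1)
  nb #.#..: next=#  (t=1,i=9, bit20=1)
  nb #..##: next=#  (t=1,i=18, bit19=1)
  nb #..#.: next=.  (t=0,i=18, bit18=0)
  nb #...#: next=#  (t=0,i=21, bit17=1)
  nb #....: next=#  (t=2,i=14, bit16=1)
  nb .####: next=#  (t=0,i=9, bit15=1)
  nb .###.: next=.  (t=0,i=2, bit14=0)
  nb .##.#: next=.  (t=0,i=6, bit13=0)
  nb .##..: next=#  (t=0,i=16, bit12=1)
  nb .#.##: next=.  (t=1,i=13, bit11=0)
  nb .#.#.: next=#  (t=1,i=8, bit10=1)
  nb .#..#: next=#  (t=1,i=10, bit9=1)
  nb .#...: next=#  (t=0,i=20, bit8=1)
  nb ..###: next=.  (t=0,i=1, bit7=0)
  nb ..##.: next=.  (t=1,i=4, bit6=0)
  nb ..#.#: next=#  (t=1,i=12, bit5=1)
  nb ..#..: next=#  (t=0,i=19, bit4=1)
  nb ...##: next=#  (t=0,i=0, bit3=1)
  nb ...#.: next=#  (t=2,i=17, bit2=1)
  nb ....#: next=.  (t=2,i=16, bit1=0)
  nb .....: next=#  (t=2,i=15, bit0=1)
  bits 01001100011110111001011100111101 = 1283168061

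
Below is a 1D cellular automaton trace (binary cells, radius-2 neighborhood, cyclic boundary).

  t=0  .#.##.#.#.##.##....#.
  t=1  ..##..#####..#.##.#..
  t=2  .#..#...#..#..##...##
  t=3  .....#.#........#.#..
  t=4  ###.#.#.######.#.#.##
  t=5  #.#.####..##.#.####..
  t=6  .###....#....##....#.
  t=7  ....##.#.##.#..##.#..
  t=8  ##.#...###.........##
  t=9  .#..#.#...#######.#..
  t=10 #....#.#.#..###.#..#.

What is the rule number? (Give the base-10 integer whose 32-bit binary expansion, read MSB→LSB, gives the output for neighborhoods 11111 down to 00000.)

2741046541

  #####|#  b31=1 t=1,i=8
  ####.|.  b30=0 t=1,i=9
  ###.#|#  b29=1 t=4,i=2
  ###..|.  b28=0 t=1,i=10
  ##.##|.  b27=0 t=0,i=12
  ##.#.|.  b26=0 t=0,i=5
  ##..#|#  b25=1 t=1,i=4
  ##...|#  b24=1 t=0,i=15
  #.###|.  b23=0 t=4,i=8
  #.##.|#  b22=1 t=0,i=3
  #.#.#|#  b21=1 t=0,i=6
  #.#..|.  b20=0 t=1,i=18
  #..##|.  b19=0 t=1,i=5
  #..#.|.  b18=0 t=0,i=0
  #...#|.  b17=0 t=2,i=6
  #....|#  b16=1 t=0,i=16
  .####|.  b15=0 t=1,i=7
  .###.|.  b14=0 t=6,i=2
  .##.#|.  b13=0 t=0,i=4
  .##..|.  b12=0 t=0,i=14
  .#.##|#  b11=1 t=0,i=2
  .#.#.|#  b10=1 t=0,i=7
  .#..#|.  b9=0 t=0,i=20
  .#...|#  b8=1 t=1,i=19
  ..###|.  b7=0 t=1,i=6
  ..##.|.  b6=0 t=1,i=2
  ..#.#|.  b5=0 t=0,i=1
  ..#..|.  b4=0 t=0,i=19
  ...##|#  b3=1 t=1,i=1
  ...#.|#  b2=1 t=0,i=18
  ....#|.  b1=0 t=0,i=17
  .....|#  b0=1 t=3,i=0
  bits 10100011011000010000110100001101 = 2741046541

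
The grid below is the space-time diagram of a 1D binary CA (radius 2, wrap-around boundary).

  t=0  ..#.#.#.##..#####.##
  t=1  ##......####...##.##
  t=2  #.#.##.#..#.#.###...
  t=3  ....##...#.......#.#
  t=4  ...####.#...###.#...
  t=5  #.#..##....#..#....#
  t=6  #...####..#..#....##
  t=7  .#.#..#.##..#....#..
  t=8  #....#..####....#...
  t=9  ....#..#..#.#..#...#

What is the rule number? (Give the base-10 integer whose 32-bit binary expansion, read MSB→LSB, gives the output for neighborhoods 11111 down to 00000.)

1665937485

  nb #####: next=.  (t=0,i=14, bit31=0)
  nb ####.: next=#  (t=0,i=15, bit30=1)
  nb ###.#: next=#  (t=0,i=16, bit29=1)
  nb ###..: next=.  (t=1,i=1, bit28=0)
  nb ##.##: next=.  (t=0,i=17, bit27=0)
  nb ##.#.: next=.  (t=2,i=6, bit26=0)
  nb ##..#: next=#  (t=0,i=0, bit25=1)
  nb ##...: next=#  (t=1,i=2, bit24=1)
  nb #.###: next=.  (t=1,i=18, bit23=0)
  nb #.##.: next=#  (t=0,i=8, bit22=1)
  nb #.#.#: next=.  (t=0,i=4, bit21=0)
  nb #.#..: next=.  (t=2,i=7, bit20=0)
  nb #..##: next=#  (t=0,i=11, bit19=1)
  nb #..#.: next=#  (t=0,i=1, bit18=1)
  nb #...#: next=.  (t=1,i=13, bit17=0)
  nb #....: next=.  (t=1,i=3, bit16=0)
  nb .####: next=.  (t=0,i=13, bit15=0)
  nb .###.: next=.  (t=2,i=15, bit14=0)
  nb .##.#: next=#  (t=1,i=16, bit13=1)
  nb .##..: next=#  (t=0,i=9, bit12=1)
  nb .#.##: next=.  (t=0,i=7, bit11=0)
  nb .#.#.: next=.  (t=0,i=3, bit10=0)
  nb .#..#: next=.  (t=2,i=8, bit9=0)
  nb .#...: next=.  (t=3,i=0, bit8=0)
  nb ..###: next=.  (t=0,i=12, bit7=0)
  nb ..##.: next=#  (t=1,i=15, bit6=1)
  nb ..#.#: next=.  (t=0,i=2, bit5=0)
  nb ..#..: next=.  (t=3,i=9, bit4=0)
  nb ...##: next=#  (t=1,i=7, bit3=1)
  nb ...#.: next=#  (t=2,i=19, bit2=1)
  nb ....#: next=.  (t=1,i=6, bit1=0)
  nb .....: next=#  (t=1,i=4, bit0=1)
  bits 01100011010011000011000001001101 = 1665937485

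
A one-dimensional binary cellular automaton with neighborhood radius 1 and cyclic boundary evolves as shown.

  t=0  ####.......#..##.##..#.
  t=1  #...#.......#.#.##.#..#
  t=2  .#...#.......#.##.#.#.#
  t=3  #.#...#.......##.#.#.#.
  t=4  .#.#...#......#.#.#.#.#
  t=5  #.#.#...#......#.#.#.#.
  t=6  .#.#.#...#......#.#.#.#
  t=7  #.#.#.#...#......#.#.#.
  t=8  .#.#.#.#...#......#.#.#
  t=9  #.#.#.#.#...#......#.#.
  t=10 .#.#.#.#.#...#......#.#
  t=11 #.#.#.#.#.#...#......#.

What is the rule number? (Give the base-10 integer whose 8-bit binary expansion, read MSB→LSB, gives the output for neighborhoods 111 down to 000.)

56

  nb ###: next=.  (t=0,i=1, bit7=0)
  nb ##.: next=.  (t=0,i=3, bit6=0)
  nb #.#: next=#  (t=0,i=16, bit5=1)
  nb #..: next=#  (t=0,i=4, bit4=1)
  nb .##: next=#  (t=0,i=0, bit3=1)
  nb .#.: next=.  (t=0,i=11, bit2=0)
  nb ..#: next=.  (t=0,i=10, bit1=0)
  nb ...: next=.  (t=0,i=5, bit0=0)
  bits 00111000 = 56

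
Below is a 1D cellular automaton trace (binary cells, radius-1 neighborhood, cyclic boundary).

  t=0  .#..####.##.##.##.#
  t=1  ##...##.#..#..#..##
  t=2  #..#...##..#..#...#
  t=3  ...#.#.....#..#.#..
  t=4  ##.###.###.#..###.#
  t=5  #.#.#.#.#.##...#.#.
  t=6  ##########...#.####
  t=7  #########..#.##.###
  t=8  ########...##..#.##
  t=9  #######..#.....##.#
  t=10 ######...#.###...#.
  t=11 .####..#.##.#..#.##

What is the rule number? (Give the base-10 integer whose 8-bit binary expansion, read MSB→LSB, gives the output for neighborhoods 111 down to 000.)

165

  [7] ### => #  t=0,i=5
  [6] ##. => .  t=0,i=7
  [5] #.# => #  t=0,i=0
  [4] #.. => .  t=0,i=2
  [3] .## => .  t=0,i=4
  [2] .#. => #  t=0,i=1
  [1] ..# => .  t=0,i=3
  [0] ... => #  t=1,i=3
  bits 10100101 = 165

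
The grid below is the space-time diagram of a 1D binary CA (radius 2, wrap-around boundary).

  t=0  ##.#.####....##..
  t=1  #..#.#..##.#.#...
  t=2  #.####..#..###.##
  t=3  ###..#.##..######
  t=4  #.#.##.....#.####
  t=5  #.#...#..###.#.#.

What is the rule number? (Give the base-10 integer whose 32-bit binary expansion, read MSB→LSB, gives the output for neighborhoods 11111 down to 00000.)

3115730166

  #####|#  b31=1 t=3,i=0
  ####.|.  b30=0 t=0,i=7
  ###.#|#  b29=1 t=2,i=0
  ###..|#  b28=1 t=0,i=8
  ##.##|#  b27=1 t=2,i=1
  ##.#.|.  b26=0 t=0,i=2
  ##..#|.  b25=0 t=0,i=15
  ##...|#  b24=1 t=0,i=9
  #.###|#  b23=1 t=0,i=5
  #.##.|.  b22=0 t=3,i=7
  #.#.#|#  b21=1 t=0,i=3
  #.#..|#  b20=1 t=1,i=5
  #..##|.  b19=0 t=0,i=16
  #..#.|#  b18=1 t=1,i=2
  #...#|#  b17=1 t=1,i=15
  #....|.  b16=0 t=0,i=10
  .####|.  b15=0 t=0,i=6
  .###.|#  b14=1 t=2,i=12
  .##.#|.  b13=0 t=0,i=1
  .##..|.  b12=0 t=0,i=14
  .#.##|.  b11=0 t=0,i=4
  .#.#.|#  b10=1 t=1,i=4
  .#..#|.  b9=0 t=1,i=1
  .#...|.  b8=0 t=1,i=14
  ..###|#  b7=1 t=2,i=11
  ..##.|#  b6=1 t=0,i=0
  ..#.#|#  b5=1 t=1,i=3
  ..#..|#  b4=1 t=1,i=0
  ...##|.  b3=0 t=0,i=12
  ...#.|#  b2=1 t=1,i=16
  ....#|#  b1=1 t=0,i=11
  .....|.  b0=0 t=4,i=8
  bits 10111001101101100100010011110110 = 3115730166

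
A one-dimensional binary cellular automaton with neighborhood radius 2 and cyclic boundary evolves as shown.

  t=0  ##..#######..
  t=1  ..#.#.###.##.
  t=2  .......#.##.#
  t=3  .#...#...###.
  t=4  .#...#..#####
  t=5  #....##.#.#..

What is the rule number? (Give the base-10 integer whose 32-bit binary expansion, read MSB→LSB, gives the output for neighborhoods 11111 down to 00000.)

  ##### -> #   bit 31 = 1  t=0,i=6
  ####. -> .   bit 30 = 0  t=0,i=9
  ###.# -> .   bit 29 = 0  t=1,i=8
  ###.. -> #   bit 28 = 1  t=0,i=10
  ##.## -> #   bit 27 = 1  t=1,i=9
  ##.#. -> #   bit 26 = 1  t=2,i=11
  ##..# -> #   bit 25 = 1  t=0,i=2
  ##... -> #   bit 24 = 1  t=1,i=12
  #.### -> .   bit 23 = 0  t=1,i=6
  #.##. -> #   bit 22 = 1  t=1,i=10
  #.#.# -> .   bit 21 = 0  t=1,i=4
  #.#.. -> .   bit 20 = 0  t=2,i=12
  #..## -> .   bit 19 = 0  t=0,i=3
  #..#. -> .   bit 18 = 0  t=3,i=0
  #...# -> .   bit 17 = 0  t=1,i=0
  #.... -> #   bit 16 = 1  t=2,i=1
  .#### -> .   bit 15 = 0  t=0,i=5
  .###. -> #   bit 14 = 1  t=1,i=7
  .##.# -> #   bit 13 = 1  t=2,i=10
  .##.. -> .   bit 12 = 0  t=0,i=1
  .#.## -> .   bit 11 = 0  t=1,i=5
  .#.#. -> .   bit 10 = 0  t=1,i=3
  .#..# -> #   bit 9 = 1  t=4,i=6
  .#... -> .   bit 8 = 0  t=2,i=0
  ..### -> #   bit 7 = 1  t=0,i=4
  ..##. -> .   bit 6 = 0  t=0,i=0
  ..#.# -> .   bit 5 = 0  t=1,i=2
  ..#.. -> #   bit 4 = 1  t=3,i=1
  ...## -> #   bit 3 = 1  t=3,i=8
  ...#. -> .   bit 2 = 0  t=1,i=1
  ....# -> #   bit 1 = 1  t=2,i=5
  ..... -> .   bit 0 = 0  t=2,i=2
  bits 10011111010000010110001010011010 = 2671862426

2671862426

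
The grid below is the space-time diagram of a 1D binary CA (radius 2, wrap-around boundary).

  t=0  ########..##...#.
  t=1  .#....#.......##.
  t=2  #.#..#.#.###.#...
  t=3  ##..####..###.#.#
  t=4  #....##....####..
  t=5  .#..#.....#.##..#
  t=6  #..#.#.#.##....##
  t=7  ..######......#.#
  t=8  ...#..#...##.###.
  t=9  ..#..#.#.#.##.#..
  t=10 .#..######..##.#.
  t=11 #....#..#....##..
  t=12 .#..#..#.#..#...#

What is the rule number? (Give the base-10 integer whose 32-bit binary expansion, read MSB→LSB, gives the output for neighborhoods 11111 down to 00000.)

1814357293

  nb #####: next=.  (t=0,i=2, bit31=0)
  nb ####.: next=#  (t=0,i=6, bit30=1)
  nb ###.#: next=#  (t=2,i=11, bit29=1)
  nb ###..: next=.  (t=0,i=7, bit28=0)
  nb ##.##: next=#  (t=8,i=12, bit27=1)
  nb ##.#.: next=#  (t=2,i=12, bit26=1)
  nb ##..#: next=.  (t=0,i=8, bit25=0)
  nb ##...: next=.  (t=0,i=12, bit24=0)
  nb #.###: next=.  (t=0,i=0, bit23=0)
  nb #.##.: next=.  (t=5,i=12, bit22=0)
  nb #.#.#: next=#  (t=2,i=7, bit21=1)
  nb #.#..: next=.  (t=2,i=2, bit20=0)
  nb #..##: next=.  (t=0,i=9, bit19=0)
  nb #..#.: next=#  (t=1,i=0, bit18=1)
  nb #...#: next=.  (t=0,i=13, bit17=0)
  nb #....: next=.  (t=1,i=3, bit16=0)
  nb .####: next=#  (t=0,i=1, bit15=1)
  nb .###.: next=#  (t=2,i=10, bit14=1)
  nb .##.#: next=#  (t=8,i=11, bit13=1)
  nb .##..: next=.  (t=0,i=11, bit12=0)
  nb .#.##: next=.  (t=0,i=16, bit11=0)
  nb .#.#.: next=#  (t=2,i=1, bit10=1)
  nb .#..#: next=.  (t=2,i=3, bit9=0)
  nb .#...: next=#  (t=1,i=2, bit8=1)
  nb ..###: next=.  (t=3,i=4, bit7=0)
  nb ..##.: next=.  (t=0,i=10, bit6=0)
  nb ..#.#: next=#  (t=0,i=15, bit5=1)
  nb ..#..: next=.  (t=1,i=1, bit4=0)
  nb ...##: next=#  (t=1,i=13, bit3=1)
  nb ...#.: next=#  (t=0,i=14, bit2=1)
  nb ....#: next=.  (t=1,i=4, bit1=0)
  nb .....: next=#  (t=1,i=9, bit0=1)
  bits 01101100001001001110010100101101 = 1814357293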